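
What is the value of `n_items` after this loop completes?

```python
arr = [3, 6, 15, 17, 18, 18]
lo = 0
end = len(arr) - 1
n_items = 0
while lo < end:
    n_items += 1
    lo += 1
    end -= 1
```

Iterations until pointers meet (list length 6)
`n_items` takes the values: 0 → 1 → 2 → 3

Answer: 3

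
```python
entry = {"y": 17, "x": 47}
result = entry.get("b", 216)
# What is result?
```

Trace:
`entry = {"y": 17, "x": 47}` → entry = {'y': 17, 'x': 47}
`result = entry.get("b", 216)` → result = 216
So result = 216

Answer: 216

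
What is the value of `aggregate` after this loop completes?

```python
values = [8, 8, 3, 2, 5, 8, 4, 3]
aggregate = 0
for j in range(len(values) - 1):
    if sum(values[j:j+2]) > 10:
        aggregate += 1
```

Count windows with sum > 10
`aggregate` takes the values: 0 → 1 → 2 → 3 → 4

Answer: 4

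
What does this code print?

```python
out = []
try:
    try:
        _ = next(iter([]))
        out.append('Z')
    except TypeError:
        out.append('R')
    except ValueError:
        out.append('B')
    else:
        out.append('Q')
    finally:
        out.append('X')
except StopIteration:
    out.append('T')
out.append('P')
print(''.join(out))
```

Execution trace: 'X' (finally) → 'T' (outer except StopIteration) → 'P' (after the try/except). Output: XTP

Answer: XTP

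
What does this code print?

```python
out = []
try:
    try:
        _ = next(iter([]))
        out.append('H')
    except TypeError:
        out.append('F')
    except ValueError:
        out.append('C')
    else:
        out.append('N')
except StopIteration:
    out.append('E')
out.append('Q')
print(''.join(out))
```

Execution trace: 'E' (outer except StopIteration) → 'Q' (after the try/except). Output: EQ

Answer: EQ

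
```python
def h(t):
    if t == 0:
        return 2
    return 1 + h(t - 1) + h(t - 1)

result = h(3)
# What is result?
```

h(t) = 1 + 2·h(t-1), h(0)=2. Closed form: (2+1)·2^3 - 1 = 23.

Answer: 23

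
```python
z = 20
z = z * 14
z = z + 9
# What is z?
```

Trace:
`z = 20` → z = 20
`z = z * 14` → z = 280
`z = z + 9` → z = 289
So z = 289

Answer: 289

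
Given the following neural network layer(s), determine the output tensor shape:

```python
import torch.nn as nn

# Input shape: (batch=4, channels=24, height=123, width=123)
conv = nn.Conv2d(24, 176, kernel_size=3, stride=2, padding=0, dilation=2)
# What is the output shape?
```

Input: (4, 24, 123, 123) -> Output: (4, 176, 60, 60)

Answer: (4, 176, 60, 60)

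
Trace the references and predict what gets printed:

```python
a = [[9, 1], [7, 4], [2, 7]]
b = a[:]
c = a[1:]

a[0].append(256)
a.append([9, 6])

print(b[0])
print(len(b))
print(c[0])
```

Key concept: slice with nested mutation.
Step by step:
`a = [[9, 1], [7, 4], [2, 7]]` → a = [[9, 1], [7, 4], [2, 7]]
`b = a[:]` → b = [[9, 1], [7, 4], [2, 7]]
`c = a[1:]` → c = [[7, 4], [2, 7]]
`a[0].append(256)` → a = [[9, 1, 256], [7, 4], [2, 7]]; b = [[9, 1, 256], [7, 4], [2, 7]]
`a.append([9, 6])` → a = [[9, 1, 256], [7, 4], [2, 7], [9, 6]]
`print(b[0])` → prints [9, 1, 256]
`print(len(b))` → prints 3
`print(c[0])` → prints [7, 4]

Answer:
[9, 1, 256]
3
[7, 4]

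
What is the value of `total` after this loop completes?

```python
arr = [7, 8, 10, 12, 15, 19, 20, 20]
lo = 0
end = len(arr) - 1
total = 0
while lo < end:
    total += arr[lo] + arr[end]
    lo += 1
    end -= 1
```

Sum of pairs from ends
`total` takes the values: 0 → 27 → 55 → 84 → 111

Answer: 111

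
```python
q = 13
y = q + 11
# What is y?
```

Trace:
`q = 13` → q = 13
`y = q + 11` → y = 24
So y = 24

Answer: 24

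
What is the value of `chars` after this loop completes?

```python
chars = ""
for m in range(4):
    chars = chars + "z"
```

Repeat 'z' 4 times
`chars` takes the values: "" → "z" → "zz" → "zzz" → "zzzz"

Answer: "zzzz"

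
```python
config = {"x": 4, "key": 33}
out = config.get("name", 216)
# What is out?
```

Trace:
`config = {"x": 4, "key": 33}` → config = {'x': 4, 'key': 33}
`out = config.get("name", 216)` → out = 216
So out = 216

Answer: 216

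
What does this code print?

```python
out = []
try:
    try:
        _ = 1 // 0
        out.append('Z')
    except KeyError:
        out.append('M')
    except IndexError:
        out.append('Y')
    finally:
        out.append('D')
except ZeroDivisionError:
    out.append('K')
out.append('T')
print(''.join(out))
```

Execution trace: 'D' (inner finally) → 'K' (outer except ZeroDivisionError) → 'T' (after the try/except). Output: DKT

Answer: DKT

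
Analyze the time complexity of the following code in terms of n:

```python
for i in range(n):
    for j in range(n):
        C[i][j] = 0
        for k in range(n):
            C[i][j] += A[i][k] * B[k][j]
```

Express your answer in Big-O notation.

This is Naive matrix multiplication. Time complexity: O(n³).

Answer: O(n³)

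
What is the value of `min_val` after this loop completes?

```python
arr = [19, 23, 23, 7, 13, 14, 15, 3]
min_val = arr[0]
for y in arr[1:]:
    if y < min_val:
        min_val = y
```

Minimum of [19, 23, 23, 7, 13, 14, 15, 3]
`min_val` takes the values: 19 → 7 → 3

Answer: 3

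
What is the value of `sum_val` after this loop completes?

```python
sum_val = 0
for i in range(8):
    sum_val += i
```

Sum of 0 to 7 = 28
`sum_val` takes the values: 0 → 1 → 3 → 6 → 10 → 15 → 21 → 28

Answer: 28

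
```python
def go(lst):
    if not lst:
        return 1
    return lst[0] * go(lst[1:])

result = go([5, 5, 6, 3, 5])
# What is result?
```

Product over [5, 5, 6, 3, 5] = 5 * 5 * 6 * 3 * 5 = 2250

Answer: 2250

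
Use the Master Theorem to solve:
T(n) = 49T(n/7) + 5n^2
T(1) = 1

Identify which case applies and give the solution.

a=49, b=7, f(n)=5n^2. log_7(49) = 2. Since c=2 = 2, Case 2 applies: T(n) = Θ(n^log_b(a) · log n) = O(n^2 log n).

Answer: O(n^2 log n) - Case 2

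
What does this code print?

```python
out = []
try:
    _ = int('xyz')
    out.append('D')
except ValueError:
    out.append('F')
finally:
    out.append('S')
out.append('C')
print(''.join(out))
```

Execution trace: 'F' (except ValueError) → 'S' (finally) → 'C' (after the try/except). Output: FSC

Answer: FSC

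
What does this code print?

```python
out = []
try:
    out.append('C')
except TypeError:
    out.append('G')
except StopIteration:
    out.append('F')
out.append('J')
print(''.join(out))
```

Execution trace: 'C' (try body, no exception) → 'J' (after the try/except). Output: CJ

Answer: CJ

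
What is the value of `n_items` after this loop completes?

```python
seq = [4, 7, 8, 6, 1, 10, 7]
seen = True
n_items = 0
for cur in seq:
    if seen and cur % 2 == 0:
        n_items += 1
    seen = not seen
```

Count even values at even positions
`n_items` takes the values: 0 → 1 → 2

Answer: 2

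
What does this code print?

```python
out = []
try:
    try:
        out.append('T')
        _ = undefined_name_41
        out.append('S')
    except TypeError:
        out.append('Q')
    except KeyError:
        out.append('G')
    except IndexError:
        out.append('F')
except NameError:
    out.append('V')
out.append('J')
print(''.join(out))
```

Execution trace: 'T' (try body) → 'V' (outer except NameError) → 'J' (after the try/except). Output: TVJ

Answer: TVJ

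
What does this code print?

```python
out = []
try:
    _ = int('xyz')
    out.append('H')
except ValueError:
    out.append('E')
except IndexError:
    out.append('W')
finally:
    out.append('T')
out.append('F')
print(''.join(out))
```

Execution trace: 'E' (except ValueError) → 'T' (finally) → 'F' (after the try/except). Output: ETF

Answer: ETF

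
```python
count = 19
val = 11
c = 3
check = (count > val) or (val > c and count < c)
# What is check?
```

Trace:
`count = 19` → count = 19
`val = 11` → val = 11
`c = 3` → c = 3
`check = (count > val) or (val > c and count < c)` → check = True
So check = True

Answer: True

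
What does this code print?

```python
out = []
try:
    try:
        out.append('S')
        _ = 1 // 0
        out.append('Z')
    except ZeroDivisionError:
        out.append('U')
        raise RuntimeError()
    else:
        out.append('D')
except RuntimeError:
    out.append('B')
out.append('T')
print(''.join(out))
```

Execution trace: 'S' (inner try body) → 'U' (inner except ZeroDivisionError) → 'B' (outer except RuntimeError) → 'T' (after the try/except). Output: SUBT

Answer: SUBT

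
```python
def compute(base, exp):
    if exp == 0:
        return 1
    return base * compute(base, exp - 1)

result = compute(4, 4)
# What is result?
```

compute(4, 4) = 4 * 4 * 4 * 4 = 256

Answer: 256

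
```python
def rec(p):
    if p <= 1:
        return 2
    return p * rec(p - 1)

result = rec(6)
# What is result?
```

rec(6) = 6 * 5 * 4 * 3 * 2 * 2 = 1440

Answer: 1440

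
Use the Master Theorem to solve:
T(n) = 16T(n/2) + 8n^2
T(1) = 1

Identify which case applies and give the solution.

a=16, b=2, f(n)=8n^2. log_2(16) = 4. Since c=2 < 4, Case 1 applies: T(n) = Θ(n^log_b(a)) = O(n^4).

Answer: O(n^4) - Case 1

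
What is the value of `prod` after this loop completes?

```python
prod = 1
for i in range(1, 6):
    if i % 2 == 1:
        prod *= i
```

Product of odd numbers 1 to 5
`prod` takes the values: 1 → 3 → 15

Answer: 15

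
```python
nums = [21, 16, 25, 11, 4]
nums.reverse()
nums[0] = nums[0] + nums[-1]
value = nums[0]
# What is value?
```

Trace:
`nums = [21, 16, 25, 11, 4]` → nums = [21, 16, 25, 11, 4]
`nums.reverse()` → nums = [4, 11, 25, 16, 21]
`nums[0] = nums[0] + nums[-1]` → nums = [25, 11, 25, 16, 21]
`value = nums[0]` → value = 25
So value = 25

Answer: 25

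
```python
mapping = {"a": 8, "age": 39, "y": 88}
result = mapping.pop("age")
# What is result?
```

Trace:
`mapping = {"a": 8, "age": 39, "y": 88}` → mapping = {'a': 8, 'age': 39, 'y': 88}
`result = mapping.pop("age")` → mapping = {'a': 8, 'y': 88}; result = 39
So result = 39

Answer: 39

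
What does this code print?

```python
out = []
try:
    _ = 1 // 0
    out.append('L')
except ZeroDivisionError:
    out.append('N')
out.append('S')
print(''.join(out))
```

Execution trace: 'N' (except ZeroDivisionError) → 'S' (after the try/except). Output: NS

Answer: NS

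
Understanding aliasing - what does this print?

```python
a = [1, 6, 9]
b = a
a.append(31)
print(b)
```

Key concept: basic list aliasing.
Step by step:
`a = [1, 6, 9]` → a = [1, 6, 9]
`b = a` → b = [1, 6, 9] (same object as a)
`a.append(31)` → a = [1, 6, 9, 31] (same object as b); b = [1, 6, 9, 31] (same object as a)
`print(b)` → prints [1, 6, 9, 31]

Answer: [1, 6, 9, 31]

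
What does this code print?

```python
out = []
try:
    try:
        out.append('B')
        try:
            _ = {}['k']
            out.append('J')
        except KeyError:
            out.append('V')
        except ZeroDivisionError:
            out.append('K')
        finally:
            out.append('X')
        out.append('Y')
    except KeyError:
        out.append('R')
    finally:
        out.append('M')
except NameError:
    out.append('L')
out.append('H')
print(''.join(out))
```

Execution trace: 'B' (try body) → 'V' (inner except KeyError) → 'X' (inner finally) → 'Y' (try body, no exception) → 'M' (finally) → 'H' (after the try/except). Output: BVXYMH

Answer: BVXYMH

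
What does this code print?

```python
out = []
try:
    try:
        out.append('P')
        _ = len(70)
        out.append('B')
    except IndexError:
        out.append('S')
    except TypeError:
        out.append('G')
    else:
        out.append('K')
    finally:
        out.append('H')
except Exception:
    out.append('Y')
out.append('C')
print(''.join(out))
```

Execution trace: 'P' (inner try body) → 'G' (inner except TypeError) → 'H' (inner finally) → 'C' (after the try/except). Output: PGHC

Answer: PGHC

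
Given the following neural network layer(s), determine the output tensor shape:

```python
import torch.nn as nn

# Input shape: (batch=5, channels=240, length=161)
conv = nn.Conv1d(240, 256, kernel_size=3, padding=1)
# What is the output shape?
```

Input: (5, 240, 161) -> Output: (5, 256, 161)

Answer: (5, 256, 161)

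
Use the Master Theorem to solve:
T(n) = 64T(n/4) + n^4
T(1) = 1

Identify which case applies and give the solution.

a=64, b=4, f(n)=n^4. log_4(64) = 3. Since c=4 > 3 and the regularity condition holds (64(n/4)^4 = (64/4^4)n^4 with 64/4^4 < 1), Case 3 applies: T(n) = Θ(f(n)) = O(n^4).

Answer: O(n^4) - Case 3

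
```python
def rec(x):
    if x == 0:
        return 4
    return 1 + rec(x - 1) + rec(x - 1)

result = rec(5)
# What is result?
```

rec(x) = 1 + 2·rec(x-1), rec(0)=4. Closed form: (4+1)·2^5 - 1 = 159.

Answer: 159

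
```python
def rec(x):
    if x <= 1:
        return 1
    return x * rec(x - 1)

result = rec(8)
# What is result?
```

rec(8) = 8 * 7 * 6 * 5 * 4 * 3 * 2 * 1 = 40320

Answer: 40320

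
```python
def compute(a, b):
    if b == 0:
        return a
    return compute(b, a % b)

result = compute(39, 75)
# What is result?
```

compute(39, 75) -> compute(75, 39) -> compute(39, 36) -> compute(36, 3) -> compute(3, 0) -> 3

Answer: 3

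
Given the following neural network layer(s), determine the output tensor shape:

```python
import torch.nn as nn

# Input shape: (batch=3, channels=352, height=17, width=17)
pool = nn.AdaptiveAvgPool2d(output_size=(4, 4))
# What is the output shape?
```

Input: (3, 352, 17, 17) -> Output: (3, 352, 4, 4)

Answer: (3, 352, 4, 4)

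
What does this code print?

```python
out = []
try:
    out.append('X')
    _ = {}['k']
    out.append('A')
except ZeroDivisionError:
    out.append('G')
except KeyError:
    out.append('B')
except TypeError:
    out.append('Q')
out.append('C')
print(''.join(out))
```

Execution trace: 'X' (try body) → 'B' (except KeyError) → 'C' (after the try/except). Output: XBC

Answer: XBC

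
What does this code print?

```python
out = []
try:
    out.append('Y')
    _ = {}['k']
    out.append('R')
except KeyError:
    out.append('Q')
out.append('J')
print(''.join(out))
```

Execution trace: 'Y' (try body) → 'Q' (except KeyError) → 'J' (after the try/except). Output: YQJ

Answer: YQJ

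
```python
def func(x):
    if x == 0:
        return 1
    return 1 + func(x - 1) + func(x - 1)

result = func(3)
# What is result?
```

func(x) = 1 + 2·func(x-1), func(0)=1. Closed form: (1+1)·2^3 - 1 = 15.

Answer: 15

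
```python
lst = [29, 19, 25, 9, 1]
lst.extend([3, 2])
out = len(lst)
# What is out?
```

Trace:
`lst = [29, 19, 25, 9, 1]` → lst = [29, 19, 25, 9, 1]
`lst.extend([3, 2])` → lst = [29, 19, 25, 9, 1, 3, 2]
`out = len(lst)` → out = 7
So out = 7

Answer: 7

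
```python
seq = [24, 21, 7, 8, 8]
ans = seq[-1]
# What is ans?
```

Trace:
`seq = [24, 21, 7, 8, 8]` → seq = [24, 21, 7, 8, 8]
`ans = seq[-1]` → ans = 8
So ans = 8

Answer: 8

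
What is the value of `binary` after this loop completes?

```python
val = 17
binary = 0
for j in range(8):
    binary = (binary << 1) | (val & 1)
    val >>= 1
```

Reverse lowest 8 bits of 17
`binary` takes the values: 0 → 1 → 2 → 4 → 8 → 17 → 34 → 68 → 136

Answer: 136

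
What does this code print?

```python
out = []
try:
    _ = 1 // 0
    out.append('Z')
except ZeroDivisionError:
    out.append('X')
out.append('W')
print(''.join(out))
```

Execution trace: 'X' (except ZeroDivisionError) → 'W' (after the try/except). Output: XW

Answer: XW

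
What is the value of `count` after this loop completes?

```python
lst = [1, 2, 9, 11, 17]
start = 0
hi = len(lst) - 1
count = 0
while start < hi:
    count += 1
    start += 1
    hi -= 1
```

Iterations until pointers meet (list length 5)
`count` takes the values: 0 → 1 → 2

Answer: 2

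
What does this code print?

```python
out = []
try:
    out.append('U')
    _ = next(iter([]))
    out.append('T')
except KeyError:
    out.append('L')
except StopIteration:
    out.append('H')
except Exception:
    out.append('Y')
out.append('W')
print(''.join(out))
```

Execution trace: 'U' (try body) → 'H' (except StopIteration) → 'W' (after the try/except). Output: UHW

Answer: UHW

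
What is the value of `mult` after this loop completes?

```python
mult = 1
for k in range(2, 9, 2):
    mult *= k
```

Product of even numbers 2 to 8
`mult` takes the values: 1 → 2 → 8 → 48 → 384

Answer: 384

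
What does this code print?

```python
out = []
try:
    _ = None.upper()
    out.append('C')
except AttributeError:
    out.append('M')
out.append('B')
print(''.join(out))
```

Execution trace: 'M' (except AttributeError) → 'B' (after the try/except). Output: MB

Answer: MB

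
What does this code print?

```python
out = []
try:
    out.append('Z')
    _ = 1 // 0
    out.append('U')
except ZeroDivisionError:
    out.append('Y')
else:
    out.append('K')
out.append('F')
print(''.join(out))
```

Execution trace: 'Z' (try body) → 'Y' (except ZeroDivisionError) → 'F' (after the try/except). Output: ZYF

Answer: ZYF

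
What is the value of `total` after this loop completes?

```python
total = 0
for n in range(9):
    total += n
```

Sum of 0 to 8 = 36
`total` takes the values: 0 → 1 → 3 → 6 → 10 → 15 → 21 → 28 → 36

Answer: 36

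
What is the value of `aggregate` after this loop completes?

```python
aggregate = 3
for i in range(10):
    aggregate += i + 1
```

Start at 3, add 1 to 10 = 58
`aggregate` takes the values: 3 → 4 → 6 → 9 → 13 → 18 → 24 → 31 → 39 → 48 → 58

Answer: 58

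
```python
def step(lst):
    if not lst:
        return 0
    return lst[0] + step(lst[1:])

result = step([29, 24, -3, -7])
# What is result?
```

29 + 24 + (-3) + (-7) + 0 = 43

Answer: 43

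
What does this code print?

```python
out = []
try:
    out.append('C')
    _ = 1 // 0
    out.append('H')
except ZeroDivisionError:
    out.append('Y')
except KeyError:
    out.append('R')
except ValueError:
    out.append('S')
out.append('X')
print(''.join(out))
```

Execution trace: 'C' (try body) → 'Y' (except ZeroDivisionError) → 'X' (after the try/except). Output: CYX

Answer: CYX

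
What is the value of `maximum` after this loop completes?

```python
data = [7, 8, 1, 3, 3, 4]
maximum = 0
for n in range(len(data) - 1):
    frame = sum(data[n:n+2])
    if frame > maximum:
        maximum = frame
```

Max sum of 2-element window in [7, 8, 1, 3, 3, 4]
`maximum` takes the values: 0 → 15

Answer: 15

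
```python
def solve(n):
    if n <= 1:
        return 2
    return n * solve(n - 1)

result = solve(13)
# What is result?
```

solve(13) = 13 * 12 * 11 * 10 * 9 * 8 * 7 * 6 * 5 * 4 * 3 * 2 * 2 = 12454041600

Answer: 12454041600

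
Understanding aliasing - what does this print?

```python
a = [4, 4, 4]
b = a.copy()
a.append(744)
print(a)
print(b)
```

Key concept: list.copy() creates independent copy.
Step by step:
`a = [4, 4, 4]` → a = [4, 4, 4]
`b = a.copy()` → b = [4, 4, 4]
`a.append(744)` → a = [4, 4, 4, 744]
`print(a)` → prints [4, 4, 4, 744]
`print(b)` → prints [4, 4, 4]

Answer:
[4, 4, 4, 744]
[4, 4, 4]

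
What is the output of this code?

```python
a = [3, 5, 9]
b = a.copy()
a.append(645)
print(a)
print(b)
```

Key concept: list.copy() creates independent copy.
Step by step:
`a = [3, 5, 9]` → a = [3, 5, 9]
`b = a.copy()` → b = [3, 5, 9]
`a.append(645)` → a = [3, 5, 9, 645]
`print(a)` → prints [3, 5, 9, 645]
`print(b)` → prints [3, 5, 9]

Answer:
[3, 5, 9, 645]
[3, 5, 9]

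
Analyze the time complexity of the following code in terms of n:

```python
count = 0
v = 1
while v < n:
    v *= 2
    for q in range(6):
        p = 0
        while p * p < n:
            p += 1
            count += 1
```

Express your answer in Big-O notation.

Each loop level contributes: log n × 1 × √n. Multiplying the contributions gives O(√n log n).

Answer: O(√n log n)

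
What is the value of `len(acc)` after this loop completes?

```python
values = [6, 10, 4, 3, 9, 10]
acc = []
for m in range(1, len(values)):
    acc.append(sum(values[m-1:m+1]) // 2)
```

Number of 2-element averages
`acc` takes the values: [] → [8] → [8, 7] → [8, 7, 3] → [8, 7, 3, 6] → [8, 7, 3, 6, 9]
So `len(acc)` = 5

Answer: 5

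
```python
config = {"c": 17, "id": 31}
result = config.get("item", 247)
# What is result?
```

Trace:
`config = {"c": 17, "id": 31}` → config = {'c': 17, 'id': 31}
`result = config.get("item", 247)` → result = 247
So result = 247

Answer: 247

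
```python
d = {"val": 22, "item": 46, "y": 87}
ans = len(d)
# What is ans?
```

Trace:
`d = {"val": 22, "item": 46, "y": 87}` → d = {'val': 22, 'item': 46, 'y': 87}
`ans = len(d)` → ans = 3
So ans = 3

Answer: 3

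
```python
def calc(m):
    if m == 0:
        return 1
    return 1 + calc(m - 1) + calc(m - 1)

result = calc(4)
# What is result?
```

calc(m) = 1 + 2·calc(m-1), calc(0)=1. Closed form: (1+1)·2^4 - 1 = 31.

Answer: 31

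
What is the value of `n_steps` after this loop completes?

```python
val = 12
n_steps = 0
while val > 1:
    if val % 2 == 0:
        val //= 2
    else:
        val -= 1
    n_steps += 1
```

Steps to reduce 12 to 1
`n_steps` takes the values: 0 → 1 → 2 → 3 → 4

Answer: 4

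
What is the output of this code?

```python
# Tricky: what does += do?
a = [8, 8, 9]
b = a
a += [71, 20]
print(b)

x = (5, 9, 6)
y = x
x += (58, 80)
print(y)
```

Key concept: += behavior differs for mutable vs immutable.
Step by step:
`a = [8, 8, 9]` → a = [8, 8, 9]
`b = a` → b = [8, 8, 9] (same object as a)
`a += [71, 20]` → a = [8, 8, 9, 71, 20] (same object as b); b = [8, 8, 9, 71, 20] (same object as a)
`print(b)` → prints [8, 8, 9, 71, 20]
`x = (5, 9, 6)` → x = (5, 9, 6)
`y = x` → y = (5, 9, 6)
`x += (58, 80)` → x = (5, 9, 6, 58, 80)
`print(y)` → prints (5, 9, 6)

Answer:
[8, 8, 9, 71, 20]
(5, 9, 6)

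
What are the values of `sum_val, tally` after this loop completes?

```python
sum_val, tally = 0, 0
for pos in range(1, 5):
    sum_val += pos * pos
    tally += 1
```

Sum of squares and count
`sum_val, tally` takes the values: (0, 0) → (1, 0) → (1, 1) → (5, 1) → (5, 2) → (14, 2) → (14, 3) → (30, 3) → (30, 4)

Answer: 30, 4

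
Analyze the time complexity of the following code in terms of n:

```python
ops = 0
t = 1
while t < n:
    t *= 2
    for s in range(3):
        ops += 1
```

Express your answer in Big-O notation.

Each loop level contributes: log n × 1. Multiplying the contributions gives O(log n).

Answer: O(log n)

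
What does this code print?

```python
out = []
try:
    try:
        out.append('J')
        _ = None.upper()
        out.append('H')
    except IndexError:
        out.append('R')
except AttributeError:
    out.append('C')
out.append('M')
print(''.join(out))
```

Execution trace: 'J' (try body) → 'C' (outer except AttributeError) → 'M' (after the try/except). Output: JCM

Answer: JCM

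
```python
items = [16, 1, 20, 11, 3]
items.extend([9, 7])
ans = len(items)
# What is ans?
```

Trace:
`items = [16, 1, 20, 11, 3]` → items = [16, 1, 20, 11, 3]
`items.extend([9, 7])` → items = [16, 1, 20, 11, 3, 9, 7]
`ans = len(items)` → ans = 7
So ans = 7

Answer: 7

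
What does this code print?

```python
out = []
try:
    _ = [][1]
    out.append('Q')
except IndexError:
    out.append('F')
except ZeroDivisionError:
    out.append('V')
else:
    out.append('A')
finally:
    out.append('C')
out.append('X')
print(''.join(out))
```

Execution trace: 'F' (except IndexError) → 'C' (finally) → 'X' (after the try/except). Output: FCX

Answer: FCX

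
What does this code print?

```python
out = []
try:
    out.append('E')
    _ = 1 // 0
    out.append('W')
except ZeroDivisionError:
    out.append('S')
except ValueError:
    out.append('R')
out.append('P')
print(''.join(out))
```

Execution trace: 'E' (try body) → 'S' (except ZeroDivisionError) → 'P' (after the try/except). Output: ESP

Answer: ESP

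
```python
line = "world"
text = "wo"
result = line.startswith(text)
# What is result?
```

Trace:
`line = "world"` → line = 'world'
`text = "wo"` → text = 'wo'
`result = line.startswith(text)` → result = True
So result = True

Answer: True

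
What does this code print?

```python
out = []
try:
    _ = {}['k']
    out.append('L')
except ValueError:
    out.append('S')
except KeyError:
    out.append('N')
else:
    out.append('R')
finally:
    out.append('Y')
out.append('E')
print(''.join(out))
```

Execution trace: 'N' (except KeyError) → 'Y' (finally) → 'E' (after the try/except). Output: NYE

Answer: NYE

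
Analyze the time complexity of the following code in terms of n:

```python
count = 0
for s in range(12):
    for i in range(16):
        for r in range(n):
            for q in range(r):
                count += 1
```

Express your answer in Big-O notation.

Each loop level contributes: 1 × 1 × n × n. Multiplying the contributions gives O(n^2).

Answer: O(n^2)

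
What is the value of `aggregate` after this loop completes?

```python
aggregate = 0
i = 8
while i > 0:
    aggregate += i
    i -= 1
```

Sum 8 down to 1
`aggregate` takes the values: 0 → 8 → 15 → 21 → 26 → 30 → 33 → 35 → 36

Answer: 36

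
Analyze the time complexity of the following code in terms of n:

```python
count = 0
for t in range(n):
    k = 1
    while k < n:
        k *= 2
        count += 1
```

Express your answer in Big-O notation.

Each loop level contributes: n × log n. Multiplying the contributions gives O(n log n).

Answer: O(n log n)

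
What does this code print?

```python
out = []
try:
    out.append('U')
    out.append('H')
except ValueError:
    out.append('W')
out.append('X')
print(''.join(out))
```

Execution trace: 'U' (try body) → 'H' (try body, no exception) → 'X' (after the try/except). Output: UHX

Answer: UHX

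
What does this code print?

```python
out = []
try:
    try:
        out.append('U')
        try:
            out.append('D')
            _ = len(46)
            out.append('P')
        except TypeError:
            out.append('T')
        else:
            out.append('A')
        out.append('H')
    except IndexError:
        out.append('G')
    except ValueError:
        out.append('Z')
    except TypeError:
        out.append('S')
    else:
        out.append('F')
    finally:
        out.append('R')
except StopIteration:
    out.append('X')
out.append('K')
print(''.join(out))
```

Execution trace: 'U' (try body) → 'D' (inner try body) → 'T' (inner except TypeError) → 'H' (try body, no exception) → 'F' (else) → 'R' (finally) → 'K' (after the try/except). Output: UDTHFRK

Answer: UDTHFRK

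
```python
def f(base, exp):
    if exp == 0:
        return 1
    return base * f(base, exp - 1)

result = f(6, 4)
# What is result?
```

f(6, 4) = 6 * 6 * 6 * 6 = 1296

Answer: 1296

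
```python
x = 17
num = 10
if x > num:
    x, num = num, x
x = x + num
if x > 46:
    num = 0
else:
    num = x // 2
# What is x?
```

Trace:
`x = 17` → x = 17
`num = 10` → num = 10
`if x > num: ...` → x > num is True → x = 10; num = 17
`x = x + num` → x = 27
`if x > 46: ...` → x > 46 is False, take else branch → num = 13
So x = 27

Answer: 27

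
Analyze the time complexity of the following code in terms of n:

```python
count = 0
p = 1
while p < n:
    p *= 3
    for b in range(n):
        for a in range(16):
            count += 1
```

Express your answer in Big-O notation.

Each loop level contributes: log n × n × 1. Multiplying the contributions gives O(n log n).

Answer: O(n log n)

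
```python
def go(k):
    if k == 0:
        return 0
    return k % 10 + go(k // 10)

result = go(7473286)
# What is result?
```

Sum of digits of 7473286: 6 + 8 + 2 + 3 + 7 + 4 + 7 = 37

Answer: 37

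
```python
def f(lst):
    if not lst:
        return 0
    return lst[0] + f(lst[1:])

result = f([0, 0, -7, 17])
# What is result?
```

0 + 0 + (-7) + 17 + 0 = 10

Answer: 10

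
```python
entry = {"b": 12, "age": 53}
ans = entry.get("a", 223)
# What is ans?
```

Trace:
`entry = {"b": 12, "age": 53}` → entry = {'b': 12, 'age': 53}
`ans = entry.get("a", 223)` → ans = 223
So ans = 223

Answer: 223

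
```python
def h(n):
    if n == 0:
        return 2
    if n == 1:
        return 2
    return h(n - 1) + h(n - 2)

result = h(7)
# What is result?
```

Build up from base cases: h(0)=2, h(1)=2, h(2)=4, h(3)=6, h(4)=10, h(5)=16, h(6)=26, ..., h(7)=42

Answer: 42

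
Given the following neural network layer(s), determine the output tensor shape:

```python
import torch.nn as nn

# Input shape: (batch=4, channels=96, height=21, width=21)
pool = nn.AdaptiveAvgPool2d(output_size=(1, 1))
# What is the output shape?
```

Input: (4, 96, 21, 21) -> Output: (4, 96, 1, 1)

Answer: (4, 96, 1, 1)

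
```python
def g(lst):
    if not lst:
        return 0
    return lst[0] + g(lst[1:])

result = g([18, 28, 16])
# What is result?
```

18 + 28 + 16 + 0 = 62

Answer: 62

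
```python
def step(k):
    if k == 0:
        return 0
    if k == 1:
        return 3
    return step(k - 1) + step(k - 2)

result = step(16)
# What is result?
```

Build up from base cases: step(0)=0, step(1)=3, step(2)=3, step(3)=6, step(4)=9, step(5)=15, step(6)=24, ..., step(16)=2961

Answer: 2961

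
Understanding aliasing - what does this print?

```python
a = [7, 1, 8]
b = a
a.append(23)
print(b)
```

Key concept: basic list aliasing.
Step by step:
`a = [7, 1, 8]` → a = [7, 1, 8]
`b = a` → b = [7, 1, 8] (same object as a)
`a.append(23)` → a = [7, 1, 8, 23] (same object as b); b = [7, 1, 8, 23] (same object as a)
`print(b)` → prints [7, 1, 8, 23]

Answer: [7, 1, 8, 23]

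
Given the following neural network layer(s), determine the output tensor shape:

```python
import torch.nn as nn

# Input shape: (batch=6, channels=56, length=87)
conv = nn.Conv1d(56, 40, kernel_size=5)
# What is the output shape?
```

Input: (6, 56, 87) -> Output: (6, 40, 83)

Answer: (6, 40, 83)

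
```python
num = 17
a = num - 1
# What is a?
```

Trace:
`num = 17` → num = 17
`a = num - 1` → a = 16
So a = 16

Answer: 16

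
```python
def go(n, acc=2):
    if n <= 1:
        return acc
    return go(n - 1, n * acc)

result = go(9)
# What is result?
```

Accumulator trace (n, acc): (9, 2) -> (8, 18) -> (7, 144) -> (6, 1008) -> (5, 6048) -> (4, 30240) -> (3, 120960) -> (2, 362880) -> (1, 725760) -> return 725760

Answer: 725760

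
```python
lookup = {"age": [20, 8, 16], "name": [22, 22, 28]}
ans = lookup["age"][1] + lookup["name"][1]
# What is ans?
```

Trace:
`lookup = {"age": [20, 8, 16], "name": [22, 22, 28]}` → lookup = {'age': [20, 8, 16], 'name': [22, 22, 28]}
`ans = lookup["age"][1] + lookup["name"][1]` → ans = 30
So ans = 30

Answer: 30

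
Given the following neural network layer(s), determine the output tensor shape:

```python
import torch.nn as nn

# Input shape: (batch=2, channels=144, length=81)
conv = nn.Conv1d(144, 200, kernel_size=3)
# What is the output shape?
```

Input: (2, 144, 81) -> Output: (2, 200, 79)

Answer: (2, 200, 79)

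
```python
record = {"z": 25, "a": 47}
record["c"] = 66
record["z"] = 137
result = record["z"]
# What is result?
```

Trace:
`record = {"z": 25, "a": 47}` → record = {'z': 25, 'a': 47}
`record["c"] = 66` → record = {'z': 25, 'a': 47, 'c': 66}
`record["z"] = 137` → record = {'z': 137, 'a': 47, 'c': 66}
`result = record["z"]` → result = 137
So result = 137

Answer: 137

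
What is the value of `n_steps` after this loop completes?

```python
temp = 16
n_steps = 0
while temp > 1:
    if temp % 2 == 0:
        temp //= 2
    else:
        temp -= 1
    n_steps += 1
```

Steps to reduce 16 to 1
`n_steps` takes the values: 0 → 1 → 2 → 3 → 4

Answer: 4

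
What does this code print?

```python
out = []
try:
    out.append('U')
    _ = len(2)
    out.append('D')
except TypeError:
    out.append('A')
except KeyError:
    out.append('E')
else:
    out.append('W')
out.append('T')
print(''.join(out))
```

Execution trace: 'U' (try body) → 'A' (except TypeError) → 'T' (after the try/except). Output: UAT

Answer: UAT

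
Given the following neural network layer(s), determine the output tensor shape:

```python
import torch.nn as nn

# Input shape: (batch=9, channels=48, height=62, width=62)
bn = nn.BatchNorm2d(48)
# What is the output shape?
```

Input: (9, 48, 62, 62) -> Output: (9, 48, 62, 62)

Answer: (9, 48, 62, 62)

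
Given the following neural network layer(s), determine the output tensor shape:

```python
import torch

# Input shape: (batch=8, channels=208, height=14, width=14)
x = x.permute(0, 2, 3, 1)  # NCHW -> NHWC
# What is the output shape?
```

Input: (8, 208, 14, 14) -> Output: (8, 14, 14, 208)

Answer: (8, 14, 14, 208)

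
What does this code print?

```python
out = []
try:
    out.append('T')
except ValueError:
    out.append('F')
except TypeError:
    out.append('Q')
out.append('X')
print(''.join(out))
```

Execution trace: 'T' (try body, no exception) → 'X' (after the try/except). Output: TX

Answer: TX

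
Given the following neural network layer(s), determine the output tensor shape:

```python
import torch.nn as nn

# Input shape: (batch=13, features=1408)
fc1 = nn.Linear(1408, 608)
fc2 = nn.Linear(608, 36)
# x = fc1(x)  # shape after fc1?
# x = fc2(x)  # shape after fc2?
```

Input: (13, 1408) -> after fc1: (13, 608) -> Output: (13, 36)

Answer: (13, 36)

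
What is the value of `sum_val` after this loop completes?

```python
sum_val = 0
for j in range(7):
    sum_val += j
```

Sum of 0 to 6 = 21
`sum_val` takes the values: 0 → 1 → 3 → 6 → 10 → 15 → 21

Answer: 21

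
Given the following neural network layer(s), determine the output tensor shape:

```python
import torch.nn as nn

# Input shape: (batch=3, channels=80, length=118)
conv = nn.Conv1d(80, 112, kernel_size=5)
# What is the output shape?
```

Input: (3, 80, 118) -> Output: (3, 112, 114)

Answer: (3, 112, 114)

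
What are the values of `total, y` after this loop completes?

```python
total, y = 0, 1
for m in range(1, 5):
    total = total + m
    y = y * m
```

Sum and factorial of 1 to 4
`total, y` takes the values: (0, 1) → (1, 1) → (3, 1) → (3, 2) → (6, 2) → (6, 6) → (10, 6) → (10, 24)

Answer: 10, 24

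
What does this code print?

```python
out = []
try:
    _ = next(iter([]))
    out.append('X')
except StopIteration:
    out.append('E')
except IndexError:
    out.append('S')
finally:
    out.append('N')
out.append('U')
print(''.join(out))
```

Execution trace: 'E' (except StopIteration) → 'N' (finally) → 'U' (after the try/except). Output: ENU

Answer: ENU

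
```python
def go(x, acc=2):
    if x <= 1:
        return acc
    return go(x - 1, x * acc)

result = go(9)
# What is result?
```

Accumulator trace (n, acc): (9, 2) -> (8, 18) -> (7, 144) -> (6, 1008) -> (5, 6048) -> (4, 30240) -> (3, 120960) -> (2, 362880) -> (1, 725760) -> return 725760

Answer: 725760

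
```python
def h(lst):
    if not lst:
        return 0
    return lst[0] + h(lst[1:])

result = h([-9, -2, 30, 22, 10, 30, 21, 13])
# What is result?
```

(-9) + (-2) + 30 + 22 + 10 + 30 + 21 + 13 + 0 = 115

Answer: 115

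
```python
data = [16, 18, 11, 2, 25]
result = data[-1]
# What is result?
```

Trace:
`data = [16, 18, 11, 2, 25]` → data = [16, 18, 11, 2, 25]
`result = data[-1]` → result = 25
So result = 25

Answer: 25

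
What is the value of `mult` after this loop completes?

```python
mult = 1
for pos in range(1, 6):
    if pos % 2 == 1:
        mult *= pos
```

Product of odd numbers 1 to 5
`mult` takes the values: 1 → 3 → 15

Answer: 15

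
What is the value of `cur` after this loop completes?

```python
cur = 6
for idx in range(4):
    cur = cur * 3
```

Multiply by 3, 4 times: 6 * 3^4 = 486
`cur` takes the values: 6 → 18 → 54 → 162 → 486

Answer: 486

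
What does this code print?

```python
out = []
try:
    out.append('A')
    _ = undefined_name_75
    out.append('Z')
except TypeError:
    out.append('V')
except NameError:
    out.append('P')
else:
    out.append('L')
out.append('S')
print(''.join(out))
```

Execution trace: 'A' (try body) → 'P' (except NameError) → 'S' (after the try/except). Output: APS

Answer: APS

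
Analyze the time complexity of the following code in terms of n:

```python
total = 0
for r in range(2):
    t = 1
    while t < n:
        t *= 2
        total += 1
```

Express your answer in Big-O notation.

Each loop level contributes: 1 × log n. Multiplying the contributions gives O(log n).

Answer: O(log n)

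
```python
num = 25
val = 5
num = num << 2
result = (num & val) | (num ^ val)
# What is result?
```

Trace:
`num = 25` → num = 25
`val = 5` → val = 5
`num = num << 2` → num = 100
`result = (num & val) | (num ^ val)` → result = 101
So result = 101

Answer: 101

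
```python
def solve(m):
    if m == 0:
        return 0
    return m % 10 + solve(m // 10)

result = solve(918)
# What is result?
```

Sum of digits of 918: 8 + 1 + 9 = 18

Answer: 18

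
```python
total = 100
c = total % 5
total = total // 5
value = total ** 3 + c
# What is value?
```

Trace:
`total = 100` → total = 100
`c = total % 5` → c = 0
`total = total // 5` → total = 20
`value = total ** 3 + c` → value = 8000
So value = 8000

Answer: 8000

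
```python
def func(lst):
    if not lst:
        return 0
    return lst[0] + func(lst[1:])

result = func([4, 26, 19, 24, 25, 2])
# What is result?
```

4 + 26 + 19 + 24 + 25 + 2 + 0 = 100

Answer: 100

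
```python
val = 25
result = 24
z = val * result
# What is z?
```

Trace:
`val = 25` → val = 25
`result = 24` → result = 24
`z = val * result` → z = 600
So z = 600

Answer: 600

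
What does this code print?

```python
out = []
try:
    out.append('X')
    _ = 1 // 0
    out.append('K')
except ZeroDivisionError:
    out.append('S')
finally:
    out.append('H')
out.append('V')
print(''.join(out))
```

Execution trace: 'X' (try body) → 'S' (except ZeroDivisionError) → 'H' (finally) → 'V' (after the try/except). Output: XSHV

Answer: XSHV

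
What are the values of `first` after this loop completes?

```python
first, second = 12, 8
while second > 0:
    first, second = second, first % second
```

GCD of 12 and 8
`first` takes the values: 12 → 8 → 4

Answer: 4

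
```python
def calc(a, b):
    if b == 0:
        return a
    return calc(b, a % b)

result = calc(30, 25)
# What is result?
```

calc(30, 25) -> calc(25, 5) -> calc(5, 0) -> 5

Answer: 5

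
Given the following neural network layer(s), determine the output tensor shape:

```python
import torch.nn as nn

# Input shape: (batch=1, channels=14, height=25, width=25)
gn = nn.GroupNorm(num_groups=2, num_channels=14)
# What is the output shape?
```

Input: (1, 14, 25, 25) -> Output: (1, 14, 25, 25)

Answer: (1, 14, 25, 25)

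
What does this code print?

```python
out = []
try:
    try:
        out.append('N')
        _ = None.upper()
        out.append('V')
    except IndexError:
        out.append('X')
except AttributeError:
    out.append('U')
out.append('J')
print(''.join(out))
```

Execution trace: 'N' (try body) → 'U' (outer except AttributeError) → 'J' (after the try/except). Output: NUJ

Answer: NUJ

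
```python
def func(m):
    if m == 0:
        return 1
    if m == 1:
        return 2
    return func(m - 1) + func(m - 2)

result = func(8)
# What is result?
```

Build up from base cases: func(0)=1, func(1)=2, func(2)=3, func(3)=5, func(4)=8, func(5)=13, func(6)=21, ..., func(8)=55

Answer: 55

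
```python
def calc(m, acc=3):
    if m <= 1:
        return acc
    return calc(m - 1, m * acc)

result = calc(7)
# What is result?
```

Accumulator trace (n, acc): (7, 3) -> (6, 21) -> (5, 126) -> (4, 630) -> (3, 2520) -> (2, 7560) -> (1, 15120) -> return 15120

Answer: 15120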